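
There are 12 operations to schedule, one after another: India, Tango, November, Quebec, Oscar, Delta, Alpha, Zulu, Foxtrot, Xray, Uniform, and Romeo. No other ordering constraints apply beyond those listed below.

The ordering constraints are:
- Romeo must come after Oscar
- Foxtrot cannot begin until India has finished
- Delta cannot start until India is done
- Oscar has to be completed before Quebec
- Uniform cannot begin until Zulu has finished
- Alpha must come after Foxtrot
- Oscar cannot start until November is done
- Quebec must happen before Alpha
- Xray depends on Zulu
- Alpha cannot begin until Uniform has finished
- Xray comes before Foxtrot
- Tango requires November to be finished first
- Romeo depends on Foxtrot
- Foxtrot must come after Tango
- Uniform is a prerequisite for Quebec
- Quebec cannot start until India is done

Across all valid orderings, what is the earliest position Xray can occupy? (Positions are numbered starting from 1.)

Working backwards through the constraints from Xray, its only required predecessor is Zulu.
So at minimum 1 operation comes before Xray, putting Xray no earlier than position 2. That position is achievable by scheduling exactly that predecessor first.

2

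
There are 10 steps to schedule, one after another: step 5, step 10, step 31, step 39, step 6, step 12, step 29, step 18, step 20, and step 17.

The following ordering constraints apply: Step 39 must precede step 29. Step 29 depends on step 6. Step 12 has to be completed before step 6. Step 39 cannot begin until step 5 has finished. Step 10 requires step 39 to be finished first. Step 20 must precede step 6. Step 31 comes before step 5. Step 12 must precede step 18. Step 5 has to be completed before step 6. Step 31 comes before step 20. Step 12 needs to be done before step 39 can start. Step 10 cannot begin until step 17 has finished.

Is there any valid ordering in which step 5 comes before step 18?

Yes

No chain of constraints runs from step 18 to step 5, so step 18 is not required to come first.
So a valid ordering placing step 5 earlier than step 18 exists.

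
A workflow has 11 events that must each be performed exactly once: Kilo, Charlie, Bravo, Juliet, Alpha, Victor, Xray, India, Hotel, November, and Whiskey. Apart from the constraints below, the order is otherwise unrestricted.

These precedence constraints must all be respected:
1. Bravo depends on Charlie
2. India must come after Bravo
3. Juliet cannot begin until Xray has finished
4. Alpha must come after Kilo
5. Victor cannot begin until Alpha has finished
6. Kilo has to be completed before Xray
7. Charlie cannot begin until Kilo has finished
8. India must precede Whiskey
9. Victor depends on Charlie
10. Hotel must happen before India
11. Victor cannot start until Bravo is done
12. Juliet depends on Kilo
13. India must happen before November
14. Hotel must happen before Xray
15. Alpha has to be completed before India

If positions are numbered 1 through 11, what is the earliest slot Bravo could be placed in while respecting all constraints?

The events that are forced before Bravo, directly or transitively, are Kilo, Charlie. That's 2 events.
So at minimum 2 events come before Bravo, putting Bravo no earlier than position 3. That position is achievable by scheduling exactly those predecessors first.

3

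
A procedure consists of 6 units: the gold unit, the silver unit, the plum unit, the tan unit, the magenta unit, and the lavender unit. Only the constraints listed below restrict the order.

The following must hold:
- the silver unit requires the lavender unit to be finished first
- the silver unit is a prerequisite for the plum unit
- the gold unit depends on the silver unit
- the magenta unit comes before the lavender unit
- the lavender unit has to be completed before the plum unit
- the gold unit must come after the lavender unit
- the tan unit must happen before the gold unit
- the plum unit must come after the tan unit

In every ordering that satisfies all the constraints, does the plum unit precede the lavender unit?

No

In fact the dependencies run the other way: the lavender unit → the plum unit.
So the plum unit does not have to come before the lavender unit — it cannot.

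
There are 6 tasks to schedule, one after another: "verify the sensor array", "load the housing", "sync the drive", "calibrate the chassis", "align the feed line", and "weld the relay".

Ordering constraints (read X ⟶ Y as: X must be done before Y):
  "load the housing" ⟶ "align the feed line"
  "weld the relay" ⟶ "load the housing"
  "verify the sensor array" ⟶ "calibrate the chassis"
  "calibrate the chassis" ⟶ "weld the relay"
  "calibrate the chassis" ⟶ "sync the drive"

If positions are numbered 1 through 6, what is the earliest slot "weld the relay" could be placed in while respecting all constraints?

Working backwards through the constraints from "weld the relay", its full set of required predecessors is "verify the sensor array", "calibrate the chassis" — 2 of them.
So at minimum 2 tasks come before "weld the relay", putting "weld the relay" no earlier than position 3. That position is achievable by scheduling exactly those predecessors first.

3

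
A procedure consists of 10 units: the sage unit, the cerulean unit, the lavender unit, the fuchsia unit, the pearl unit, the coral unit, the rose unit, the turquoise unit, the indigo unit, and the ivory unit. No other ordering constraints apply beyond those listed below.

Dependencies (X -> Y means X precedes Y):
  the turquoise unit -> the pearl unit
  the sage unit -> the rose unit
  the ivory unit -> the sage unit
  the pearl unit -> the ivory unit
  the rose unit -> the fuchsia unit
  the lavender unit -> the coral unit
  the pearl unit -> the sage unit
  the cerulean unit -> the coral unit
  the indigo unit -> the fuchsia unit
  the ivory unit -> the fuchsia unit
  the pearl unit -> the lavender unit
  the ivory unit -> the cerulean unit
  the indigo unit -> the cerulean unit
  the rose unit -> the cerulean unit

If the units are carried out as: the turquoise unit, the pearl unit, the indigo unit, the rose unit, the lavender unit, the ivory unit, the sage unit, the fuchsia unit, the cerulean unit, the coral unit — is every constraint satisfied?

No

The sequence places the rose unit ahead of the sage unit.
But one of the constraints requires the sage unit before the rose unit, so this ordering violates it.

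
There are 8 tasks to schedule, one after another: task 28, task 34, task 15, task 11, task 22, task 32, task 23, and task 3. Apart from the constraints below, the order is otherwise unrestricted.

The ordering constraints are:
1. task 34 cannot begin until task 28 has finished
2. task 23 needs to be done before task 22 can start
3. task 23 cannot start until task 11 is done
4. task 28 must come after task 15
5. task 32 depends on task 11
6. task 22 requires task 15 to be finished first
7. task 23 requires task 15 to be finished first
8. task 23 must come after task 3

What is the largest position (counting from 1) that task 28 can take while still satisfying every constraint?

Following the constraints forward from task 28, its only required successor is task 34.
So at least 1 task follows task 28, putting task 28 no later than position 7. That position is achievable by scheduling everything else first.

7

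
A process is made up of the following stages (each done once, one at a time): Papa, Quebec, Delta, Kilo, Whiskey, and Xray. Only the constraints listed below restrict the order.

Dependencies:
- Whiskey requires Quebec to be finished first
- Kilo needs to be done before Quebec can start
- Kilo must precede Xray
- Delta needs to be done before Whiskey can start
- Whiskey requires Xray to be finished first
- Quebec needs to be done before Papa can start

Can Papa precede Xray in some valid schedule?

Yes

Nothing in the constraints forces Xray before Papa — there is no chain from Xray to Papa.
So a valid ordering placing Papa earlier than Xray exists.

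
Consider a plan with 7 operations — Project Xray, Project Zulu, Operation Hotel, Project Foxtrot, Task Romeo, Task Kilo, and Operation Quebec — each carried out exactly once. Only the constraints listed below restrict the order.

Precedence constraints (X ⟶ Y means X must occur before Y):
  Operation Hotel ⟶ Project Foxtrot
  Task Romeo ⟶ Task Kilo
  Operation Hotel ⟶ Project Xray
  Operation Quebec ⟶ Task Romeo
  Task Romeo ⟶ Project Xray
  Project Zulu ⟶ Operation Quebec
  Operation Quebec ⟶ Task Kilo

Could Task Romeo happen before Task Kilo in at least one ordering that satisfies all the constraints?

Yes

Every valid ordering already has Task Romeo before Task Kilo (the constraints require it), so in particular at least one does.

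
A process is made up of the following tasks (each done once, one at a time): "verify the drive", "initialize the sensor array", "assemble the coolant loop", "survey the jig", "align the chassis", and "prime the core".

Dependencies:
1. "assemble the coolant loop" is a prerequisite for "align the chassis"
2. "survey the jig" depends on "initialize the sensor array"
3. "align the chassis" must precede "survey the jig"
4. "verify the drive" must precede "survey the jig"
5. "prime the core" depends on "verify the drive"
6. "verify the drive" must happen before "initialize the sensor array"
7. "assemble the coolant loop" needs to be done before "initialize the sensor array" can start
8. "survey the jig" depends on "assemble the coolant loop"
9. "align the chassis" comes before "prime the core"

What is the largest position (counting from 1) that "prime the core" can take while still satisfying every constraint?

6

No constraint forces any task after "prime the core", so it can be placed last, in position 6.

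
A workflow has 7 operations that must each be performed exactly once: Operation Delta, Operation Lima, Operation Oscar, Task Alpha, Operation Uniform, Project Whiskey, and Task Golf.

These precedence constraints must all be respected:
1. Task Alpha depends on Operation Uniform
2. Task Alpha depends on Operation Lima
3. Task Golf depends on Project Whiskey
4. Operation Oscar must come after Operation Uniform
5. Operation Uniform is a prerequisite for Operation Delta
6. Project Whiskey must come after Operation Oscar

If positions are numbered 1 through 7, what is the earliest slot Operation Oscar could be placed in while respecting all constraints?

2

The only operation forced before Operation Oscar (directly or transitively) is Operation Uniform.
With 1 mandatory predecessor, the earliest Operation Oscar can sit is position 1+1 = 2, and placing just that one first achieves it.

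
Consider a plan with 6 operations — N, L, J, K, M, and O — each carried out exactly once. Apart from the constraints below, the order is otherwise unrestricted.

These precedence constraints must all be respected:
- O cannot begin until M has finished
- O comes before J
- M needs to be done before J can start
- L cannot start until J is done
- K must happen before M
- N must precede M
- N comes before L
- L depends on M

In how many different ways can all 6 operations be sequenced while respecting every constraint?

The operations with no prerequisites are N, K; any of them can be placed first.
Enumerating by repeatedly choosing an available operation (one whose prerequisites are all placed) gives 2 distinct complete orderings.

2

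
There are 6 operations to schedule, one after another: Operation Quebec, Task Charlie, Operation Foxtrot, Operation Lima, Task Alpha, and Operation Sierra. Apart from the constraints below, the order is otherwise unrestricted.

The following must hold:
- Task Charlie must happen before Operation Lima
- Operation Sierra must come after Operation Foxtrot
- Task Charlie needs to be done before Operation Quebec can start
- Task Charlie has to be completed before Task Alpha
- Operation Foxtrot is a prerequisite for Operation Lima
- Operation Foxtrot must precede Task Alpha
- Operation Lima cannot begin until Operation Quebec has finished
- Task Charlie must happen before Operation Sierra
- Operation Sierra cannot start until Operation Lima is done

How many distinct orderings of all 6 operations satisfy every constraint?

2 operations have no prerequisites (Task Charlie, Operation Foxtrot), so any of them could come first.
Counting all ways to extend the partial order to a total order gives 11.

11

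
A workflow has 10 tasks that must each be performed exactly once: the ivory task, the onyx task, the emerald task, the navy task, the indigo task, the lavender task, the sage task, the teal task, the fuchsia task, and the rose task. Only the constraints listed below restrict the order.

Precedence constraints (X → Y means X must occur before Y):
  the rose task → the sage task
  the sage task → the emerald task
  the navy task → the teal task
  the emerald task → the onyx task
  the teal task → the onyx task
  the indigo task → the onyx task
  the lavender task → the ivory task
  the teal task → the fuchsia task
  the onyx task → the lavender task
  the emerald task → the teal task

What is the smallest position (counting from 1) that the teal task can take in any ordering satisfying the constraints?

The tasks that are forced before the teal task, directly or transitively, are the emerald task, the navy task, the sage task, the rose task. That's 4 tasks.
So at minimum 4 tasks come before the teal task, putting the teal task no earlier than position 5. That position is achievable by scheduling exactly those predecessors first.

5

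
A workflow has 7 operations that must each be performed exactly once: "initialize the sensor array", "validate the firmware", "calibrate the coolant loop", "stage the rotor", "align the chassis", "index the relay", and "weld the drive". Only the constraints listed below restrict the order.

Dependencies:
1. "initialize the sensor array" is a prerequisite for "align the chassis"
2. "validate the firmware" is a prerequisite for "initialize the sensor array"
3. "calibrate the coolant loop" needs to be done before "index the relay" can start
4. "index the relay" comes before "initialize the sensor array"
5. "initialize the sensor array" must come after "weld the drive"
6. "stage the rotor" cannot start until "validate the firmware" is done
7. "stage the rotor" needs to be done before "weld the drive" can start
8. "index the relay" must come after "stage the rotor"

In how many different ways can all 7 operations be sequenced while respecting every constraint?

2 operations have no prerequisites ("validate the firmware", "calibrate the coolant loop"), so any of them could come first.
Enumerating by repeatedly choosing an available operation (one whose prerequisites are all placed) gives 7 distinct complete orderings.

7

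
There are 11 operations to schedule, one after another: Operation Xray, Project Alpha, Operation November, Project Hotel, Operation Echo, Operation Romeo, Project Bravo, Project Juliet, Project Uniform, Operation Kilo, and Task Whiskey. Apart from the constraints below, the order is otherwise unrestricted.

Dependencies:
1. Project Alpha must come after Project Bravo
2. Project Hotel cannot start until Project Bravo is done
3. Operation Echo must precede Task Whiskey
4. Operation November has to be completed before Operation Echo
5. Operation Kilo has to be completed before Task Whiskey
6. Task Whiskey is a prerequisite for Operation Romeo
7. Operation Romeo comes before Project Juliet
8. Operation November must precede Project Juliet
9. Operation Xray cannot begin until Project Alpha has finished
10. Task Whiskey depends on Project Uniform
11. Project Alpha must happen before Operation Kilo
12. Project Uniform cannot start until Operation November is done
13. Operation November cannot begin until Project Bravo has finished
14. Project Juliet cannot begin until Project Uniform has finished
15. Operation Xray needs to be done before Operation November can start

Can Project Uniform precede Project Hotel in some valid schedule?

Yes

No chain of constraints runs from Project Hotel to Project Uniform, so Project Hotel is not required to come first.
So a valid ordering placing Project Uniform earlier than Project Hotel exists.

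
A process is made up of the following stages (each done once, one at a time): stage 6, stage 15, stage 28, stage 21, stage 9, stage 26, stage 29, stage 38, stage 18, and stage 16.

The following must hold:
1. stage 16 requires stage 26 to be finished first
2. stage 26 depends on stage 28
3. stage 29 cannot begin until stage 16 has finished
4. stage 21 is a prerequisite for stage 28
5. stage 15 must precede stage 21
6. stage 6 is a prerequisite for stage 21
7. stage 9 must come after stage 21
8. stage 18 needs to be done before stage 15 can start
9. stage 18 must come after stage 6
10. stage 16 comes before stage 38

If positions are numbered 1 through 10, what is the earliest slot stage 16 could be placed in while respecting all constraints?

7

Working backwards through the constraints from stage 16, its full set of required predecessors is stage 6, stage 15, stage 28, stage 21, stage 26, stage 18 — 6 of them.
With 6 mandatory predecessors, the earliest stage 16 can sit is position 6+1 = 7, and placing just those 6 first achieves it.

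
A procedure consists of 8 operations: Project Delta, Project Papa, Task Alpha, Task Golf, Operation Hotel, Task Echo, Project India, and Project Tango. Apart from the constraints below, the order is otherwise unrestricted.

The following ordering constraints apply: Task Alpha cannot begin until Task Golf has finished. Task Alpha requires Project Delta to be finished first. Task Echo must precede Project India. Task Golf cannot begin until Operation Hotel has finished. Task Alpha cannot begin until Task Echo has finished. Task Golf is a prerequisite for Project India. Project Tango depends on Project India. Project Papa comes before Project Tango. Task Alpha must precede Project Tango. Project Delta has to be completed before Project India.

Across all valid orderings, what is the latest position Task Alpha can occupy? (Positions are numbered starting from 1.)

Following the constraints forward from Task Alpha, its only required successor is Project Tango.
With 1 mandatory successor out of 8 operations total, the latest slot for Task Alpha is 8−1 = 7, and it's reachable by doing all non-successors before Task Alpha.

7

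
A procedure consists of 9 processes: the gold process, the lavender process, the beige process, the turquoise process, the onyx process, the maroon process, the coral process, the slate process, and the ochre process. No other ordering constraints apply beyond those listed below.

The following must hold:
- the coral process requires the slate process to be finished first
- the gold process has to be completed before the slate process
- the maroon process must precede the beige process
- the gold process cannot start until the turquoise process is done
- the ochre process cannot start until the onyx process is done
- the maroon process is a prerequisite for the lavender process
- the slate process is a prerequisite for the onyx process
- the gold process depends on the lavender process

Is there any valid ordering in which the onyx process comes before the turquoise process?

No

Following the turquoise process → the gold process → the slate process → the onyx process, the turquoise process must precede the onyx process in every valid ordering.
Hence the onyx process can never be scheduled before the turquoise process.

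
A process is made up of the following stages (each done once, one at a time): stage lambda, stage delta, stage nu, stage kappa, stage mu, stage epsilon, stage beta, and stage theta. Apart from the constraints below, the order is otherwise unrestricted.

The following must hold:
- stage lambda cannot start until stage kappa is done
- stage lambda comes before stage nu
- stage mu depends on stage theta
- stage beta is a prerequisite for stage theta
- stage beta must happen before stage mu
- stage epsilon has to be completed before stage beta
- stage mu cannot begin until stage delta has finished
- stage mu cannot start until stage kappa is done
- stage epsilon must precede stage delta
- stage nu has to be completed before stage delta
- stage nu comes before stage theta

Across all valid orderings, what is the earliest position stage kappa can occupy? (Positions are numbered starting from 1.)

Stage kappa has no prerequisites at all, so it can go in position 1.

1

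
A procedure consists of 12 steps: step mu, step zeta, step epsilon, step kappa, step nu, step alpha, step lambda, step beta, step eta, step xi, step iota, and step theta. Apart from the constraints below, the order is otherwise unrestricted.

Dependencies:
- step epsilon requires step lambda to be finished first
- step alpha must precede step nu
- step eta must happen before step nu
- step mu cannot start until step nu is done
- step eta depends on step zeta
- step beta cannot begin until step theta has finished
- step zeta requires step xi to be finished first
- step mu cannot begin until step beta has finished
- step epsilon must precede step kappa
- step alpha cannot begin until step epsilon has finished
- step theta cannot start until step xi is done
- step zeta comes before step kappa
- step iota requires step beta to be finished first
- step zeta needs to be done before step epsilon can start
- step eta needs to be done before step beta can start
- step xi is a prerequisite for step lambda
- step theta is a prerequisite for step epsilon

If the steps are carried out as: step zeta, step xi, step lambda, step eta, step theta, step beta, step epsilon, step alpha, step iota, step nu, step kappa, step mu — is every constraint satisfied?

No

Here step xi comes after step zeta.
That contradicts the constraint that step xi must precede step zeta.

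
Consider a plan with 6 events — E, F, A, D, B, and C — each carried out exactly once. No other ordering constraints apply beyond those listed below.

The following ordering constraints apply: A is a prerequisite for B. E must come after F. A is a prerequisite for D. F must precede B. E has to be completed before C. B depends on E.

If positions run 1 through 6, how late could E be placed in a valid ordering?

Every event that must follow E has to come after it. Tracing all chains starting from E, those events are: B, C — 2 in total.
So at least 2 events follow E, putting E no later than position 4. That position is achievable by scheduling everything else first.

4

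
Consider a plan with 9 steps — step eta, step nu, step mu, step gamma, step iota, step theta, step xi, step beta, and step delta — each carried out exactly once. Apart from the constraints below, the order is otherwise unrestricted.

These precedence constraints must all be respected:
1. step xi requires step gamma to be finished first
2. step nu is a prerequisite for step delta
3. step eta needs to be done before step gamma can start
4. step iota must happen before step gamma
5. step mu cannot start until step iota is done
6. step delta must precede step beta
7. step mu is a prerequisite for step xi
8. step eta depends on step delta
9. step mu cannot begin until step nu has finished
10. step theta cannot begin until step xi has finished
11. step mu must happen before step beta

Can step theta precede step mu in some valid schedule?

No

Following step mu → step xi → step theta, step mu must precede step theta in every valid ordering.
So no valid ordering can have step theta before step mu.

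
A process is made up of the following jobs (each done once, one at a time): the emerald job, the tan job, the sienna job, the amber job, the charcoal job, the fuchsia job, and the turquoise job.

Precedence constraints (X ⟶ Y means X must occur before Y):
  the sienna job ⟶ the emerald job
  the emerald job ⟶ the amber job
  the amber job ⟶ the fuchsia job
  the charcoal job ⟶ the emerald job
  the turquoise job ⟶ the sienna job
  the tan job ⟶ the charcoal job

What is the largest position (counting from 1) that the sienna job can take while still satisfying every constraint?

4

The jobs that are forced after the sienna job, directly or by a chain of constraints, are the emerald job, the amber job, the fuchsia job. That's 3 jobs.
With 3 mandatory successors out of 7 jobs total, the latest slot for the sienna job is 7−3 = 4, and it's reachable by doing all non-successors before the sienna job.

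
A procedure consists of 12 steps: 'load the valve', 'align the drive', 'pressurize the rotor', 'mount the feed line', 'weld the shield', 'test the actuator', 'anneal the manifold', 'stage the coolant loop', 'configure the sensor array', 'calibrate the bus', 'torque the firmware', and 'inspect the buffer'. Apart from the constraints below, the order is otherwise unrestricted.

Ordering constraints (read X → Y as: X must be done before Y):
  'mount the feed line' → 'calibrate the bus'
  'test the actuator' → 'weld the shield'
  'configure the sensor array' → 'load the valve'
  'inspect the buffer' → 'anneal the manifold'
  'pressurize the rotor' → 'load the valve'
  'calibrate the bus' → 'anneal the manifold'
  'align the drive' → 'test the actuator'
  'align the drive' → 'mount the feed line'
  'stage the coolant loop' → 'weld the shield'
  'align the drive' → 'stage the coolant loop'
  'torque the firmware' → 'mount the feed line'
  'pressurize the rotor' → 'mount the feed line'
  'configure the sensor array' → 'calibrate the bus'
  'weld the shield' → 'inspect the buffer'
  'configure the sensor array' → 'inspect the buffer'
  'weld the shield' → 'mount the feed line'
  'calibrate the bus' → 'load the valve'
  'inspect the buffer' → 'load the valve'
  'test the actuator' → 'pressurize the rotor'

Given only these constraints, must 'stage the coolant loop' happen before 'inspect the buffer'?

Tracing the constraints gives a chain: 'stage the coolant loop' → 'weld the shield' → 'inspect the buffer'.
Hence 'stage the coolant loop' necessarily comes before 'inspect the buffer'.

Yes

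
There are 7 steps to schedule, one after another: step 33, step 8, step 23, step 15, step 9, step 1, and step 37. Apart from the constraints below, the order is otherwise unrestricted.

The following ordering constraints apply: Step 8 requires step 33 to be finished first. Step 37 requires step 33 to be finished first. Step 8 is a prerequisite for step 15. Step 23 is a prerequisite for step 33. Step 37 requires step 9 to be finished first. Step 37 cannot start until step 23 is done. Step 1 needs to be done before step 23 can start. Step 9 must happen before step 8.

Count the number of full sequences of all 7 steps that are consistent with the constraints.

12

2 steps have no prerequisites (step 9, step 1), so any of them could come first.
Counting all ways to extend the partial order to a total order gives 12.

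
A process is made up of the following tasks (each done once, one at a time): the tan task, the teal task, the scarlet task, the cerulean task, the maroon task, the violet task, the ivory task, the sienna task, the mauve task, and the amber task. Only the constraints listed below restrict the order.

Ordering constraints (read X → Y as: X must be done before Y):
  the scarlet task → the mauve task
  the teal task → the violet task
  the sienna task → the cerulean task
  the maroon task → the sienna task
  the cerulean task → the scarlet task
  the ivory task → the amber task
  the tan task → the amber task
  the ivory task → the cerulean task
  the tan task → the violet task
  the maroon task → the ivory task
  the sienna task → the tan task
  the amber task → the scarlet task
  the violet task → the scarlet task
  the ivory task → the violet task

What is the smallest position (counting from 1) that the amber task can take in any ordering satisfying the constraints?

5

The tasks that are forced before the amber task, directly or transitively, are the tan task, the maroon task, the ivory task, the sienna task. That's 4 tasks.
With 4 mandatory predecessors, the earliest the amber task can sit is position 4+1 = 5, and placing just those 4 first achieves it.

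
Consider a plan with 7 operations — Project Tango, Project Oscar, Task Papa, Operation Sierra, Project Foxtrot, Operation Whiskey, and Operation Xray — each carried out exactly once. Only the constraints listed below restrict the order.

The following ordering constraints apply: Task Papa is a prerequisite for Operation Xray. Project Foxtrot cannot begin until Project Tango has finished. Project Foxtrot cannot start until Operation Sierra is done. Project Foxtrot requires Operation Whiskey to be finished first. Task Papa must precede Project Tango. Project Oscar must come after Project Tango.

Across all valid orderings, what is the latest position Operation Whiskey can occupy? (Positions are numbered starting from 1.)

6

The only operation forced after Operation Whiskey (directly or by a chain) is Project Foxtrot.
So at least 1 operation follows Operation Whiskey, putting Operation Whiskey no later than position 6. That position is achievable by scheduling everything else first.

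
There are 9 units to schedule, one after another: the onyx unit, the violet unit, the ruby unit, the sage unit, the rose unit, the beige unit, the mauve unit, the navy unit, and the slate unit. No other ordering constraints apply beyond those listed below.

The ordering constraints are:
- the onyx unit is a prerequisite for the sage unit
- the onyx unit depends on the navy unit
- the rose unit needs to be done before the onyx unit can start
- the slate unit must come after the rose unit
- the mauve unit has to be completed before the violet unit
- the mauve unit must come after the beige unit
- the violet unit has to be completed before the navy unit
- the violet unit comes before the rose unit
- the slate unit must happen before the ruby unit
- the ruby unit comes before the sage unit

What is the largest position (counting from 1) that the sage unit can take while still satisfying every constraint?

No constraint forces any unit after the sage unit, so it can be placed last, in position 9.

9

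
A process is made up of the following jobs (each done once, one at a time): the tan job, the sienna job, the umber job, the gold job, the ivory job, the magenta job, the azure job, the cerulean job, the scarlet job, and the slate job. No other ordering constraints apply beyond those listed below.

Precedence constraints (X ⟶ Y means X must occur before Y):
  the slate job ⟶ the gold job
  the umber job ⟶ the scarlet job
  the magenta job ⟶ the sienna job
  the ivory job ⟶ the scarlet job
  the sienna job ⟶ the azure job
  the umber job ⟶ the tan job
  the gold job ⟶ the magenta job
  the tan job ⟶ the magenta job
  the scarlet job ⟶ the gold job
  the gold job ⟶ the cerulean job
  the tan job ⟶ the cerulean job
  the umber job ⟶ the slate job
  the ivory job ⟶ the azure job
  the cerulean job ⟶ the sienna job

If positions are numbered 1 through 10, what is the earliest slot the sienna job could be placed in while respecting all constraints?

Every job that must precede the sienna job has to come before it. Tracing all chains that end at the sienna job, those jobs are: the tan job, the umber job, the gold job, the ivory job, the magenta job, the cerulean job, the scarlet job, the slate job — 8 in total.
With 8 mandatory predecessors, the earliest the sienna job can sit is position 8+1 = 9, and placing just those 8 first achieves it.

9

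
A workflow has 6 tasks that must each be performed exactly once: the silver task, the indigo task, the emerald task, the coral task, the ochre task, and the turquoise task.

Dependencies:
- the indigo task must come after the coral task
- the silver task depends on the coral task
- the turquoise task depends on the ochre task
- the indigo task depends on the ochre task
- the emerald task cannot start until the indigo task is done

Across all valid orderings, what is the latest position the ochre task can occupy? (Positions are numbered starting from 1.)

Every task that must follow the ochre task has to come after it. Tracing all chains starting from the ochre task, those tasks are: the indigo task, the emerald task, the turquoise task — 3 in total.
With 3 mandatory successors out of 6 tasks total, the latest slot for the ochre task is 6−3 = 3, and it's reachable by doing all non-successors before the ochre task.

3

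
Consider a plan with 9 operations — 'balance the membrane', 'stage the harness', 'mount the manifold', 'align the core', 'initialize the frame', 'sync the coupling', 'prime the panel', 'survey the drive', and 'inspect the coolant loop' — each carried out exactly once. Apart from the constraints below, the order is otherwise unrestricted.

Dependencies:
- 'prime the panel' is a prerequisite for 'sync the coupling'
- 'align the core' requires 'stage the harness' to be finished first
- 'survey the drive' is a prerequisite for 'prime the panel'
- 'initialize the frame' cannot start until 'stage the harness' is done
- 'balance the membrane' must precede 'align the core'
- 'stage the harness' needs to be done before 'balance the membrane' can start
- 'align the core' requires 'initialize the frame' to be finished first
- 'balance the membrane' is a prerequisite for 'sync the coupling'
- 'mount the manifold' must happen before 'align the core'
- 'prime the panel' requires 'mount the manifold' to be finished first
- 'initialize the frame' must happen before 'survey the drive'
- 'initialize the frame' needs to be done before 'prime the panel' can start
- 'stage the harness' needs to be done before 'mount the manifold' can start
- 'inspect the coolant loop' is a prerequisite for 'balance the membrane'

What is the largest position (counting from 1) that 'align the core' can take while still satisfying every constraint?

9

'align the core' has no required successors, so nothing stops it from going last (position 9).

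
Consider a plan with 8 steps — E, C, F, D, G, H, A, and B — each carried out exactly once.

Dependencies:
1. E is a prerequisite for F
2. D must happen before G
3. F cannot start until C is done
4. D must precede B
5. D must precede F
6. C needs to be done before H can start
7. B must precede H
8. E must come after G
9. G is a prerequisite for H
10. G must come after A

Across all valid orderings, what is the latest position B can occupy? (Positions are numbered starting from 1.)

7

Following the constraints forward from B, its only required successor is H.
With 1 mandatory successor out of 8 steps total, the latest slot for B is 8−1 = 7, and it's reachable by doing all non-successors before B.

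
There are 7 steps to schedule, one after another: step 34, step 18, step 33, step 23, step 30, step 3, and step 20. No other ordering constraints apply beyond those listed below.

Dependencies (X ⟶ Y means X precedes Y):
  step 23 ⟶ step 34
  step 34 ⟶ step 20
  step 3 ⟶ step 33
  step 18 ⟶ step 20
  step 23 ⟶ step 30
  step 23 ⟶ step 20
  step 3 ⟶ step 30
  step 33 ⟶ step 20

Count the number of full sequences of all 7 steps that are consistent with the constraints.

3 steps have no prerequisites (step 18, step 23, step 3), so any of them could come first.
Counting all ways to extend the partial order to a total order gives 126.

126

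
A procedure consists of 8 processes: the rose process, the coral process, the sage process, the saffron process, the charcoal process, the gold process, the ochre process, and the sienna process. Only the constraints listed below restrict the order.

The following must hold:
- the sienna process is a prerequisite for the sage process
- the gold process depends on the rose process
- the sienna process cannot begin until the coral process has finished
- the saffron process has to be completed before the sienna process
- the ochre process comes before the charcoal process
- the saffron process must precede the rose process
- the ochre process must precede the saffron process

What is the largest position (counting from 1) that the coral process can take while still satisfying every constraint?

Following every chain forward from the coral process, the processes that must come later are the sage process, the sienna process — 2 of them.
With 2 mandatory successors out of 8 processes total, the latest slot for the coral process is 8−2 = 6, and it's reachable by doing all non-successors before the coral process.

6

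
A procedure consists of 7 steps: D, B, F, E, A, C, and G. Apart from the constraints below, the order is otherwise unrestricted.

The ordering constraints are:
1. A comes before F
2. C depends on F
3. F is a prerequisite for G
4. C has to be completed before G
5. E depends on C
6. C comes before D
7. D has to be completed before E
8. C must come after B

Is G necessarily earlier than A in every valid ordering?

In fact the dependencies run the other way: A → F → G.
So G never precedes A.

No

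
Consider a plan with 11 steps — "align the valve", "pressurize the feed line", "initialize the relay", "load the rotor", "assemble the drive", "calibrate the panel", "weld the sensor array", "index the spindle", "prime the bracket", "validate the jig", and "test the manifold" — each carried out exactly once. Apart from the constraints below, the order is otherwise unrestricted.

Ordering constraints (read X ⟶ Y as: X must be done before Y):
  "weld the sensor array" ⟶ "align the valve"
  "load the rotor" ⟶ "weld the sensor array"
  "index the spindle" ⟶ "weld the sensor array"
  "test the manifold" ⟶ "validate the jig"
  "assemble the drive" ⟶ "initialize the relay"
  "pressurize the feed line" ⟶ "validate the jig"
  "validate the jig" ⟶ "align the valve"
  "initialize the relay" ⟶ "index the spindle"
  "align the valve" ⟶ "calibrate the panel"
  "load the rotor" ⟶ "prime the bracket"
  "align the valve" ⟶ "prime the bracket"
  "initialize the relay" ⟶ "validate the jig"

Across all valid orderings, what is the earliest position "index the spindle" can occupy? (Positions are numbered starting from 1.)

3

The steps that are forced before "index the spindle", directly or transitively, are "initialize the relay", "assemble the drive". That's 2 steps.
With 2 mandatory predecessors, the earliest "index the spindle" can sit is position 2+1 = 3, and placing just those 2 first achieves it.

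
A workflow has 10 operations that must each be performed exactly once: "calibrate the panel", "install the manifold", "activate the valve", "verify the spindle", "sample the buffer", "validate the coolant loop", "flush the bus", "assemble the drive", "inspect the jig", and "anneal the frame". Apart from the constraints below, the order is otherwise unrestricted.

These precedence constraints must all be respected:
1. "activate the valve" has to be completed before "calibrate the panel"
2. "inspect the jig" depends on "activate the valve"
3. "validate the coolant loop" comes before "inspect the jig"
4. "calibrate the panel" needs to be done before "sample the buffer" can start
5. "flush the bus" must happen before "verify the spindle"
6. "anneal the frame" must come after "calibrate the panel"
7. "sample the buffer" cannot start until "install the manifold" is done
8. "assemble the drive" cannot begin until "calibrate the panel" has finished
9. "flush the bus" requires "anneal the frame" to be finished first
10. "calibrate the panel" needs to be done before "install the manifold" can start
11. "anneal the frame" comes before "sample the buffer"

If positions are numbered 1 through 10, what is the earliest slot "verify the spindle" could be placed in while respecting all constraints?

5

The operations that are forced before "verify the spindle", directly or transitively, are "calibrate the panel", "activate the valve", "flush the bus", "anneal the frame". That's 4 operations.
So at minimum 4 operations come before "verify the spindle", putting "verify the spindle" no earlier than position 5. That position is achievable by scheduling exactly those predecessors first.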